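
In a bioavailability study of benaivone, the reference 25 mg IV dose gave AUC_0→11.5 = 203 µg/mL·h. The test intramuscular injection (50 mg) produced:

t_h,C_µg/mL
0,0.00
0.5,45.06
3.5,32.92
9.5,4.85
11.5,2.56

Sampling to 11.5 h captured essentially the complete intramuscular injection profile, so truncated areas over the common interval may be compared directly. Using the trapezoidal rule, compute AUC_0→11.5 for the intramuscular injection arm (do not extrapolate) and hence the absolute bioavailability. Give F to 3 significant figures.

F = 0.613

Trapezoidal AUC_0→11.5 (intramuscular injection):
  [0→0.5]: (0.00+45.06)/2 × 0.5 = 11.265
  [0.5→3.5]: (45.06+32.92)/2 × 3 = 116.97
  [3.5→9.5]: (32.92+4.85)/2 × 6 = 113.31
  [9.5→11.5]: (4.85+2.56)/2 × 2 = 7.41
  Sum = 248.955 µg/mL·h
F = (AUC_ev/D_ev)/(AUC_iv/D_iv) = (248.955/50)/(203/25) = 4.9791/8.12 = 0.6132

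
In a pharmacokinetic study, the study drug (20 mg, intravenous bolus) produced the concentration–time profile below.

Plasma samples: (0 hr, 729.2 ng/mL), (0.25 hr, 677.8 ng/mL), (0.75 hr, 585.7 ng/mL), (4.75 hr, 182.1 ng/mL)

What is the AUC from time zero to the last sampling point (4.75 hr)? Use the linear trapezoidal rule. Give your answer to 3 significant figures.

Trapezoidal AUC_0→4.75:
  [0→0.25]: (729.2+677.8)/2 × 0.25 = 175.875
  [0.25→0.75]: (677.8+585.7)/2 × 0.5 = 315.875
  [0.75→4.75]: (585.7+182.1)/2 × 4 = 1535.6
  Sum = 2027.35 ng/mL·hr

AUC = 2030 ng/mL·hr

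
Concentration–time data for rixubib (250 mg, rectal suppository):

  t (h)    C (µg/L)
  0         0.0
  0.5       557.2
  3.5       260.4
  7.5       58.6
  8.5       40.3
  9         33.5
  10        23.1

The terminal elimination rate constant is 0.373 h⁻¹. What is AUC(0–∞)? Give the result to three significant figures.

Trapezoidal AUC_0→10:
  [0→0.5]: (0.0+557.2)/2 × 0.5 = 139.3
  [0.5→3.5]: (557.2+260.4)/2 × 3 = 1226.4
  [3.5→7.5]: (260.4+58.6)/2 × 4 = 638.0
  [7.5→8.5]: (58.6+40.3)/2 × 1 = 49.45
  [8.5→9]: (40.3+33.5)/2 × 0.5 = 18.45
  [9→10]: (33.5+23.1)/2 × 1 = 28.3
  Sum = 2099.9 µg/L·h
Extrapolated tail: C_last / k_e = 23.1 / 0.373 = 61.930
AUC_0→∞ = 2099.9 + 61.930 = 2161.83 µg/L·h

AUC = 2160 µg/L·h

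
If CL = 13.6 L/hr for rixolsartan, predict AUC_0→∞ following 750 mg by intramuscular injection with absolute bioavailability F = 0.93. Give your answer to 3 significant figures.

AUC = 51.3 mg/L·hr

AUC_0→∞ = F × Dose / CL
        = 0.93 × 750 / 13.6 = 51.2868 mg/L·hr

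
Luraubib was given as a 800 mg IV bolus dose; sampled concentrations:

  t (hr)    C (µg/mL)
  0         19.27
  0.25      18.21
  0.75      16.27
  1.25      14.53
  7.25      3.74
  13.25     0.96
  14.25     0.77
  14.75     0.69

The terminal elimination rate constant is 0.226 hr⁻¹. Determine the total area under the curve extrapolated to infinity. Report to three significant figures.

AUC = 94.2 µg/mL·hr

Trapezoidal AUC_0→14.75:
  [0→0.25]: (19.27+18.21)/2 × 0.25 = 4.685
  [0.25→0.75]: (18.21+16.27)/2 × 0.5 = 8.62
  [0.75→1.25]: (16.27+14.53)/2 × 0.5 = 7.7
  [1.25→7.25]: (14.53+3.74)/2 × 6 = 54.81
  [7.25→13.25]: (3.74+0.96)/2 × 6 = 14.1
  [13.25→14.25]: (0.96+0.77)/2 × 1 = 0.865
  [14.25→14.75]: (0.77+0.69)/2 × 0.5 = 0.365
  Sum = 91.145 µg/mL·hr
Extrapolated tail: C_last / k_e = 0.69 / 0.226 = 3.053
AUC_0→∞ = 91.145 + 3.053 = 94.198 µg/mL·hr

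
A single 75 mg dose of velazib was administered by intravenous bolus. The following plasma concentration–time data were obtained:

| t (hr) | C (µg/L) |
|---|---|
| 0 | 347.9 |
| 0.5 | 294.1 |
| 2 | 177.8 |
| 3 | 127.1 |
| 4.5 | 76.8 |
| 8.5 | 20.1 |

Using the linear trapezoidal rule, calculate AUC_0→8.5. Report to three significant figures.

Trapezoidal AUC_0→8.5:
  [0→0.5]: (347.9+294.1)/2 × 0.5 = 160.5
  [0.5→2]: (294.1+177.8)/2 × 1.5 = 353.925
  [2→3]: (177.8+127.1)/2 × 1 = 152.45
  [3→4.5]: (127.1+76.8)/2 × 1.5 = 152.925
  [4.5→8.5]: (76.8+20.1)/2 × 4 = 193.8
  Sum = 1013.6 µg/L·hr

AUC = 1010 µg/L·hr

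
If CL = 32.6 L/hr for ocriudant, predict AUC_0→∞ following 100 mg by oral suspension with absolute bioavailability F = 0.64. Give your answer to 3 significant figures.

AUC = 1.96 mg/L·hr

AUC_0→∞ = F × Dose / CL
        = 0.64 × 100 / 32.6 = 1.96319 mg/L·hr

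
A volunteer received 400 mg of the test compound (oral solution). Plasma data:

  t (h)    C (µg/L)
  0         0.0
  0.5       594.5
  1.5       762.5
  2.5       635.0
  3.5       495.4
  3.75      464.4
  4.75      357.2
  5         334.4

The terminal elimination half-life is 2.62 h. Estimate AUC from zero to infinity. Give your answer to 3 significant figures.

Trapezoidal AUC_0→5:
  [0→0.5]: (0.0+594.5)/2 × 0.5 = 148.625
  [0.5→1.5]: (594.5+762.5)/2 × 1 = 678.5
  [1.5→2.5]: (762.5+635.0)/2 × 1 = 698.75
  [2.5→3.5]: (635.0+495.4)/2 × 1 = 565.2
  [3.5→3.75]: (495.4+464.4)/2 × 0.25 = 119.975
  [3.75→4.75]: (464.4+357.2)/2 × 1 = 410.8
  [4.75→5]: (357.2+334.4)/2 × 0.25 = 86.45
  Sum = 2708.3 µg/L·h
k_e = ln2 / t½ = 0.693147 / 2.62 = 0.2646 h^-1
Extrapolated tail: C_last / k_e = 334.4 / 0.2646 = 1263.794
AUC_0→∞ = 2708.3 + 1263.794 = 3972.094 µg/L·h

AUC = 3970 µg/L·h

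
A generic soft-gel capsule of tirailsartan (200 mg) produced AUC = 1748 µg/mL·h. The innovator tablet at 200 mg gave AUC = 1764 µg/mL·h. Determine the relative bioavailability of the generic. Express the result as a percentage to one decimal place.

F_rel = (AUC_test/D_test) / (AUC_ref/D_ref)
      = (1748/200) / (1764/200)
      = 8.74 / 8.82 = 0.9909 = 99.09%

F_rel = 99.1%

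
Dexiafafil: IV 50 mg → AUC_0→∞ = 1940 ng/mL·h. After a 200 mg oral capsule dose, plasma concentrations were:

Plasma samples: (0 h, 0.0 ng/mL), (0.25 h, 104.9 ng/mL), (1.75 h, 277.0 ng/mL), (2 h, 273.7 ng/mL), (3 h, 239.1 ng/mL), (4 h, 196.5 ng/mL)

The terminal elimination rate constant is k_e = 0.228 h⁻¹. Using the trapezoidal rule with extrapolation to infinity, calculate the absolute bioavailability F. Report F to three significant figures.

Trapezoidal AUC_0→4 (oral capsule):
  [0→0.25]: (0.0+104.9)/2 × 0.25 = 13.1125
  [0.25→1.75]: (104.9+277.0)/2 × 1.5 = 286.425
  [1.75→2]: (277.0+273.7)/2 × 0.25 = 68.8375
  [2→3]: (273.7+239.1)/2 × 1 = 256.4
  [3→4]: (239.1+196.5)/2 × 1 = 217.8
  Sum = 842.575 ng/mL·h
Tail: C_last/k_e = 196.5/0.228 = 861.842
AUC_0→∞ (oral capsule) = 842.575 + 861.842 = 1704.417 ng/mL·h
F = (AUC_ev/D_ev)/(AUC_iv/D_iv) = (1704.417/200)/(1940/50) = 8.522085/38.8 = 0.2196

F = 0.220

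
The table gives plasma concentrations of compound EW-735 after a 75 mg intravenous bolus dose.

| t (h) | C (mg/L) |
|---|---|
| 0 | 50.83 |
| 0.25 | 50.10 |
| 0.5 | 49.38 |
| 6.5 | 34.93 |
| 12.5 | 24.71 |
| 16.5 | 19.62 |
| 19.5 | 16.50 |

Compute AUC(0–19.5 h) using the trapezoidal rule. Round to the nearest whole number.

AUC = 600 mg/L·h

Trapezoidal AUC_0→19.5:
  [0→0.25]: (50.83+50.10)/2 × 0.25 = 12.61625
  [0.25→0.5]: (50.10+49.38)/2 × 0.25 = 12.435
  [0.5→6.5]: (49.38+34.93)/2 × 6 = 252.93
  [6.5→12.5]: (34.93+24.71)/2 × 6 = 178.92
  [12.5→16.5]: (24.71+19.62)/2 × 4 = 88.66
  [16.5→19.5]: (19.62+16.50)/2 × 3 = 54.18
  Sum = 599.74125 mg/L·h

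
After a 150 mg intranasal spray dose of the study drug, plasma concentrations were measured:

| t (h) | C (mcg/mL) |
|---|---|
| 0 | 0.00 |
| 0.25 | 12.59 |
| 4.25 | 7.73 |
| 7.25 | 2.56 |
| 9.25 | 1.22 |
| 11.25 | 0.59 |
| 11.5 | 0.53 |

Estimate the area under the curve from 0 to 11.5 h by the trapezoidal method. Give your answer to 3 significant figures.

Trapezoidal AUC_0→11.5:
  [0→0.25]: (0.00+12.59)/2 × 0.25 = 1.57375
  [0.25→4.25]: (12.59+7.73)/2 × 4 = 40.64
  [4.25→7.25]: (7.73+2.56)/2 × 3 = 15.435
  [7.25→9.25]: (2.56+1.22)/2 × 2 = 3.78
  [9.25→11.25]: (1.22+0.59)/2 × 2 = 1.81
  [11.25→11.5]: (0.59+0.53)/2 × 0.25 = 0.14
  Sum = 63.37875 mcg/mL·h

AUC = 63.4 mcg/mL·h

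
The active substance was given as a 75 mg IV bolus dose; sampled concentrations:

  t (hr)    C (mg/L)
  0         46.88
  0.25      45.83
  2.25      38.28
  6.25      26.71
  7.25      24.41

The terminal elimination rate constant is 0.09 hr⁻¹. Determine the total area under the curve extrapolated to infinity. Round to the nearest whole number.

Trapezoidal AUC_0→7.25:
  [0→0.25]: (46.88+45.83)/2 × 0.25 = 11.58875
  [0.25→2.25]: (45.83+38.28)/2 × 2 = 84.11
  [2.25→6.25]: (38.28+26.71)/2 × 4 = 129.98
  [6.25→7.25]: (26.71+24.41)/2 × 1 = 25.56
  Sum = 251.23875 mg/L·hr
Extrapolated tail: C_last / k_e = 24.41 / 0.09 = 271.222
AUC_0→∞ = 251.23875 + 271.222 = 522.46075 mg/L·hr

AUC = 522 mg/L·hr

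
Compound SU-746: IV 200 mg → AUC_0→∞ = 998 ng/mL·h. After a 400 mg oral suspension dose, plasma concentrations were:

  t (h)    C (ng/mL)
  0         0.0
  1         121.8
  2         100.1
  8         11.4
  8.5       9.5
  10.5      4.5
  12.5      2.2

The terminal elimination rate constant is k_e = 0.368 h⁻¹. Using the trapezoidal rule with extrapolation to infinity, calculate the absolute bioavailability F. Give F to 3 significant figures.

F = 0.270

Trapezoidal AUC_0→12.5 (oral suspension):
  [0→1]: (0.0+121.8)/2 × 1 = 60.9
  [1→2]: (121.8+100.1)/2 × 1 = 110.95
  [2→8]: (100.1+11.4)/2 × 6 = 334.5
  [8→8.5]: (11.4+9.5)/2 × 0.5 = 5.225
  [8.5→10.5]: (9.5+4.5)/2 × 2 = 14.0
  [10.5→12.5]: (4.5+2.2)/2 × 2 = 6.7
  Sum = 532.275 ng/mL·h
Tail: C_last/k_e = 2.2/0.368 = 5.978
AUC_0→∞ (oral suspension) = 532.275 + 5.978 = 538.253 ng/mL·h
F = (AUC_ev/D_ev)/(AUC_iv/D_iv) = (538.253/400)/(998/200) = 1.3456325/4.99 = 0.2697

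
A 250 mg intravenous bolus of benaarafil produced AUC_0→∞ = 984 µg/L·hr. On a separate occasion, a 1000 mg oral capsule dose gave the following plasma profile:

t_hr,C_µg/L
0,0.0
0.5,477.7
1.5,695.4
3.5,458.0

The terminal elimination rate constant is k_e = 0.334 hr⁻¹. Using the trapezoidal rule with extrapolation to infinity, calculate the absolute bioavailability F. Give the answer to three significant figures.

F = 0.821

Trapezoidal AUC_0→3.5 (oral capsule):
  [0→0.5]: (0.0+477.7)/2 × 0.5 = 119.425
  [0.5→1.5]: (477.7+695.4)/2 × 1 = 586.55
  [1.5→3.5]: (695.4+458.0)/2 × 2 = 1153.4
  Sum = 1859.375 µg/L·hr
Tail: C_last/k_e = 458.0/0.334 = 1371.257
AUC_0→∞ (oral capsule) = 1859.375 + 1371.257 = 3230.632 µg/L·hr
F = (AUC_ev/D_ev)/(AUC_iv/D_iv) = (3230.632/1000)/(984/250) = 3.230632/3.936 = 0.8208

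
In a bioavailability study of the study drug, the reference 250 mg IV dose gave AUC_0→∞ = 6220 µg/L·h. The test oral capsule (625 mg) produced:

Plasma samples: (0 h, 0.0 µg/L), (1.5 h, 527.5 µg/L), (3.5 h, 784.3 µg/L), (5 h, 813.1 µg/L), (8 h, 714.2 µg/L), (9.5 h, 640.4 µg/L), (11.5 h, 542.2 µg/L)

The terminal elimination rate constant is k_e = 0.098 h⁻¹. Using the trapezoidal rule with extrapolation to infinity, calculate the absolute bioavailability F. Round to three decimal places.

F = 0.831

Trapezoidal AUC_0→11.5 (oral capsule):
  [0→1.5]: (0.0+527.5)/2 × 1.5 = 395.625
  [1.5→3.5]: (527.5+784.3)/2 × 2 = 1311.8
  [3.5→5]: (784.3+813.1)/2 × 1.5 = 1198.05
  [5→8]: (813.1+714.2)/2 × 3 = 2290.95
  [8→9.5]: (714.2+640.4)/2 × 1.5 = 1015.95
  [9.5→11.5]: (640.4+542.2)/2 × 2 = 1182.6
  Sum = 7394.975 µg/L·h
Tail: C_last/k_e = 542.2/0.098 = 5532.653
AUC_0→∞ (oral capsule) = 7394.975 + 5532.653 = 12927.628 µg/L·h
F = (AUC_ev/D_ev)/(AUC_iv/D_iv) = (12927.628/625)/(6220/250) = 20.6842/24.88 = 0.8314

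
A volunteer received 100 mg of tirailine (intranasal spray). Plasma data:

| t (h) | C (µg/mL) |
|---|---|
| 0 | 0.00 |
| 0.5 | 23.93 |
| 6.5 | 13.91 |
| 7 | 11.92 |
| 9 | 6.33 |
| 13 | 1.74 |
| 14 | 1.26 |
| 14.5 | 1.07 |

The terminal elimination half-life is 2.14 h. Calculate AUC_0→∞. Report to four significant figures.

Trapezoidal AUC_0→14.5:
  [0→0.5]: (0.00+23.93)/2 × 0.5 = 5.9825
  [0.5→6.5]: (23.93+13.91)/2 × 6 = 113.52
  [6.5→7]: (13.91+11.92)/2 × 0.5 = 6.4575
  [7→9]: (11.92+6.33)/2 × 2 = 18.25
  [9→13]: (6.33+1.74)/2 × 4 = 16.14
  [13→14]: (1.74+1.26)/2 × 1 = 1.5
  [14→14.5]: (1.26+1.07)/2 × 0.5 = 0.5825
  Sum = 162.4325 µg/mL·h
k_e = ln2 / t½ = 0.693147 / 2.14 = 0.3239 h^-1
Extrapolated tail: C_last / k_e = 1.07 / 0.3239 = 3.303
AUC_0→∞ = 162.4325 + 3.303 = 165.7355 µg/mL·h

AUC = 165.7 µg/mL·h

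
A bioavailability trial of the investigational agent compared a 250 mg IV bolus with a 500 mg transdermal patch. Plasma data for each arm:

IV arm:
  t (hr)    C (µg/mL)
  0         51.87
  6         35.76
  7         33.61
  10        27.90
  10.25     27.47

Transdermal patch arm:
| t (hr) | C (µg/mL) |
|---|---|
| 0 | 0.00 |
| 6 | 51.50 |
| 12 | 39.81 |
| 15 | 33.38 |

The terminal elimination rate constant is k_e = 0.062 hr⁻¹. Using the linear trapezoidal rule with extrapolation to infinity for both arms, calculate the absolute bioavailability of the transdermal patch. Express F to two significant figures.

Trapezoidal AUC_0→10.25 (IV):
  [0→6]: (51.87+35.76)/2 × 6 = 262.89
  [6→7]: (35.76+33.61)/2 × 1 = 34.685
  [7→10]: (33.61+27.90)/2 × 3 = 92.265
  [10→10.25]: (27.90+27.47)/2 × 0.25 = 6.92125
  Sum = 396.76125 µg/mL·hr
IV tail: 27.47/0.062 = 443.065; AUC_iv,0→∞ = 396.76125 + 443.065 = 839.82625 µg/mL·hr
Trapezoidal AUC_0→15 (transdermal patch):
  [0→6]: (0.00+51.50)/2 × 6 = 154.5
  [6→12]: (51.50+39.81)/2 × 6 = 273.93
  [12→15]: (39.81+33.38)/2 × 3 = 109.785
  Sum = 538.215 µg/mL·hr
transdermal patch tail: 33.38/0.062 = 538.387; AUC_ev,0→∞ = 538.215 + 538.387 = 1076.602 µg/mL·hr
F = (AUC_ev/D_ev)/(AUC_iv/D_iv) = (1076.602/500)/(839.82625/250) = 2.153204/3.359305 = 0.6410

F = 0.64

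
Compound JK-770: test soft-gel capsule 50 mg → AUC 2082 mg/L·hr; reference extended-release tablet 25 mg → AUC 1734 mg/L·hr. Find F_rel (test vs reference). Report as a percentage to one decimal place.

F_rel = 60.0%

F_rel = (AUC_test/D_test) / (AUC_ref/D_ref)
      = (2082/50) / (1734/25)
      = 41.64 / 69.36 = 0.6003 = 60.03%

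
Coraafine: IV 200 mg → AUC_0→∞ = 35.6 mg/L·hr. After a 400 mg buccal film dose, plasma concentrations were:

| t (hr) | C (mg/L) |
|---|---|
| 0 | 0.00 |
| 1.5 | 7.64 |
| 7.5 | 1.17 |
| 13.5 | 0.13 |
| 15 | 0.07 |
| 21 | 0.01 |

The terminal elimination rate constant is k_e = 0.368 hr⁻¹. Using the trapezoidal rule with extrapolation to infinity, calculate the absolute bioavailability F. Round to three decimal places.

F = 0.512

Trapezoidal AUC_0→21 (buccal film):
  [0→1.5]: (0.00+7.64)/2 × 1.5 = 5.73
  [1.5→7.5]: (7.64+1.17)/2 × 6 = 26.43
  [7.5→13.5]: (1.17+0.13)/2 × 6 = 3.9
  [13.5→15]: (0.13+0.07)/2 × 1.5 = 0.15
  [15→21]: (0.07+0.01)/2 × 6 = 0.24
  Sum = 36.45 mg/L·hr
Tail: C_last/k_e = 0.01/0.368 = 0.027
AUC_0→∞ (buccal film) = 36.45 + 0.027 = 36.477 mg/L·hr
F = (AUC_ev/D_ev)/(AUC_iv/D_iv) = (36.477/400)/(35.6/200) = 0.0911925/0.178 = 0.5123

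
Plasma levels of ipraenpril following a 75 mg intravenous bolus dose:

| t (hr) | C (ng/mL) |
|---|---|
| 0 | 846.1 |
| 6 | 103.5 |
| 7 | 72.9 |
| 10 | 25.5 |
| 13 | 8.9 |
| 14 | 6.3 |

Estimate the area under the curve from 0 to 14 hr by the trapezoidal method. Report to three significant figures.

AUC = 3140 ng/mL·hr

Trapezoidal AUC_0→14:
  [0→6]: (846.1+103.5)/2 × 6 = 2848.8
  [6→7]: (103.5+72.9)/2 × 1 = 88.2
  [7→10]: (72.9+25.5)/2 × 3 = 147.6
  [10→13]: (25.5+8.9)/2 × 3 = 51.6
  [13→14]: (8.9+6.3)/2 × 1 = 7.6
  Sum = 3143.8 ng/mL·hr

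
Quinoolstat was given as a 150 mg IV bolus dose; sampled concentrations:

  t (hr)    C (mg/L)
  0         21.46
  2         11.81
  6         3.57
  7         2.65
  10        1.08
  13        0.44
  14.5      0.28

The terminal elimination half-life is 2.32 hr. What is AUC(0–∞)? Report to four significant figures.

Trapezoidal AUC_0→14.5:
  [0→2]: (21.46+11.81)/2 × 2 = 33.27
  [2→6]: (11.81+3.57)/2 × 4 = 30.76
  [6→7]: (3.57+2.65)/2 × 1 = 3.11
  [7→10]: (2.65+1.08)/2 × 3 = 5.595
  [10→13]: (1.08+0.44)/2 × 3 = 2.28
  [13→14.5]: (0.44+0.28)/2 × 1.5 = 0.54
  Sum = 75.555 mg/L·hr
k_e = ln2 / t½ = 0.693147 / 2.32 = 0.2988 hr^-1
Extrapolated tail: C_last / k_e = 0.28 / 0.2988 = 0.937
AUC_0→∞ = 75.555 + 0.937 = 76.492 mg/L·hr

AUC = 76.49 mg/L·hr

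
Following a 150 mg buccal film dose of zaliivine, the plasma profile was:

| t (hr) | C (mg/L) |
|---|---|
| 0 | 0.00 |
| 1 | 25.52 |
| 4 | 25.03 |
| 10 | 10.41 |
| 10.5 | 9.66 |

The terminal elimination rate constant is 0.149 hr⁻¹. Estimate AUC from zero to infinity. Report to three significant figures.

Trapezoidal AUC_0→10.5:
  [0→1]: (0.00+25.52)/2 × 1 = 12.76
  [1→4]: (25.52+25.03)/2 × 3 = 75.825
  [4→10]: (25.03+10.41)/2 × 6 = 106.32
  [10→10.5]: (10.41+9.66)/2 × 0.5 = 5.0175
  Sum = 199.9225 mg/L·hr
Extrapolated tail: C_last / k_e = 9.66 / 0.149 = 64.832
AUC_0→∞ = 199.9225 + 64.832 = 264.7545 mg/L·hr

AUC = 265 mg/L·hr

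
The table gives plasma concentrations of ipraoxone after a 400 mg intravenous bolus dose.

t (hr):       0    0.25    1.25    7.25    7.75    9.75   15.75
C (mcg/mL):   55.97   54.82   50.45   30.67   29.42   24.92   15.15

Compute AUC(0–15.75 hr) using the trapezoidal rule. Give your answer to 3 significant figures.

Trapezoidal AUC_0→15.75:
  [0→0.25]: (55.97+54.82)/2 × 0.25 = 13.84875
  [0.25→1.25]: (54.82+50.45)/2 × 1 = 52.635
  [1.25→7.25]: (50.45+30.67)/2 × 6 = 243.36
  [7.25→7.75]: (30.67+29.42)/2 × 0.5 = 15.0225
  [7.75→9.75]: (29.42+24.92)/2 × 2 = 54.34
  [9.75→15.75]: (24.92+15.15)/2 × 6 = 120.21
  Sum = 499.41625 mcg/mL·hr

AUC = 499 mcg/mL·hr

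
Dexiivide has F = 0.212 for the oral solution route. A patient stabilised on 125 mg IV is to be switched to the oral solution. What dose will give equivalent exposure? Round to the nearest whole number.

For equal systemic exposure: F × D_ev = D_iv
D_ev = D_iv / F = 125 / 0.212 = 589.623 mg

D_oral = 590 mg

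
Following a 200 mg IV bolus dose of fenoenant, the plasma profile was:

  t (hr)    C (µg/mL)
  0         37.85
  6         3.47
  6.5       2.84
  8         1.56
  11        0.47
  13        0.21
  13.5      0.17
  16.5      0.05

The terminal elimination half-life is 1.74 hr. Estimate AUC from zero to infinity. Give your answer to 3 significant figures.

Trapezoidal AUC_0→16.5:
  [0→6]: (37.85+3.47)/2 × 6 = 123.96
  [6→6.5]: (3.47+2.84)/2 × 0.5 = 1.5775
  [6.5→8]: (2.84+1.56)/2 × 1.5 = 3.3
  [8→11]: (1.56+0.47)/2 × 3 = 3.045
  [11→13]: (0.47+0.21)/2 × 2 = 0.68
  [13→13.5]: (0.21+0.17)/2 × 0.5 = 0.095
  [13.5→16.5]: (0.17+0.05)/2 × 3 = 0.33
  Sum = 132.9875 µg/mL·hr
k_e = ln2 / t½ = 0.693147 / 1.74 = 0.3984 hr^-1
Extrapolated tail: C_last / k_e = 0.05 / 0.3984 = 0.126
AUC_0→∞ = 132.9875 + 0.126 = 133.1135 µg/mL·hr

AUC = 133 µg/mL·hr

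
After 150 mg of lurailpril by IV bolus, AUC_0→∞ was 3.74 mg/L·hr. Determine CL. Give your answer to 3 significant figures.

CL = Dose_iv / AUC_0→∞
   = 150 / 3.74 = 40.107 L/hr

CL = 40.1 L/hr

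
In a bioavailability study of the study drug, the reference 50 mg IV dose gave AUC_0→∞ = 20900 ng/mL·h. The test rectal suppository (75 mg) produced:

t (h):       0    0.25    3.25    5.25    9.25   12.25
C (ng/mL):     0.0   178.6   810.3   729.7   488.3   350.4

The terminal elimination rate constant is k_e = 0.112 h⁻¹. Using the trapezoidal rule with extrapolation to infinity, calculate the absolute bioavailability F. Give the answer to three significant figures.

F = 0.315

Trapezoidal AUC_0→12.25 (rectal suppository):
  [0→0.25]: (0.0+178.6)/2 × 0.25 = 22.325
  [0.25→3.25]: (178.6+810.3)/2 × 3 = 1483.35
  [3.25→5.25]: (810.3+729.7)/2 × 2 = 1540.0
  [5.25→9.25]: (729.7+488.3)/2 × 4 = 2436.0
  [9.25→12.25]: (488.3+350.4)/2 × 3 = 1258.05
  Sum = 6739.725 ng/mL·h
Tail: C_last/k_e = 350.4/0.112 = 3128.571
AUC_0→∞ (rectal suppository) = 6739.725 + 3128.571 = 9868.296 ng/mL·h
F = (AUC_ev/D_ev)/(AUC_iv/D_iv) = (9868.296/75)/(20900/50) = 131.57728/418 = 0.3148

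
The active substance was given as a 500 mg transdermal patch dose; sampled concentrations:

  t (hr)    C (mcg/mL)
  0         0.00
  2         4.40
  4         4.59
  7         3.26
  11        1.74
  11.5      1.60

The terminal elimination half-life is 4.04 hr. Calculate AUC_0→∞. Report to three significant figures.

AUC = 45.3 mcg/mL·hr

Trapezoidal AUC_0→11.5:
  [0→2]: (0.00+4.40)/2 × 2 = 4.4
  [2→4]: (4.40+4.59)/2 × 2 = 8.99
  [4→7]: (4.59+3.26)/2 × 3 = 11.775
  [7→11]: (3.26+1.74)/2 × 4 = 10.0
  [11→11.5]: (1.74+1.60)/2 × 0.5 = 0.835
  Sum = 36.0 mcg/mL·hr
k_e = ln2 / t½ = 0.693147 / 4.04 = 0.1716 hr^-1
Extrapolated tail: C_last / k_e = 1.60 / 0.1716 = 9.324
AUC_0→∞ = 36.0 + 9.324 = 45.324 mcg/mL·hr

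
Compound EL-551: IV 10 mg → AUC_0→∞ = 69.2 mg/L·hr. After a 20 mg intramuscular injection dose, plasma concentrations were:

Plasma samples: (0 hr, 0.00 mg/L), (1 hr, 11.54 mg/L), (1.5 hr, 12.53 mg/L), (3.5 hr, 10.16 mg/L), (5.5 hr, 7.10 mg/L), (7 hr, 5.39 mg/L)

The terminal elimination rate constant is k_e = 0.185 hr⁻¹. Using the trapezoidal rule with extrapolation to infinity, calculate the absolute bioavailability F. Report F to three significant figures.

Trapezoidal AUC_0→7 (intramuscular injection):
  [0→1]: (0.00+11.54)/2 × 1 = 5.77
  [1→1.5]: (11.54+12.53)/2 × 0.5 = 6.0175
  [1.5→3.5]: (12.53+10.16)/2 × 2 = 22.69
  [3.5→5.5]: (10.16+7.10)/2 × 2 = 17.26
  [5.5→7]: (7.10+5.39)/2 × 1.5 = 9.3675
  Sum = 61.105 mg/L·hr
Tail: C_last/k_e = 5.39/0.185 = 29.135
AUC_0→∞ (intramuscular injection) = 61.105 + 29.135 = 90.24 mg/L·hr
F = (AUC_ev/D_ev)/(AUC_iv/D_iv) = (90.24/20)/(69.2/10) = 4.512/6.92 = 0.6520

F = 0.652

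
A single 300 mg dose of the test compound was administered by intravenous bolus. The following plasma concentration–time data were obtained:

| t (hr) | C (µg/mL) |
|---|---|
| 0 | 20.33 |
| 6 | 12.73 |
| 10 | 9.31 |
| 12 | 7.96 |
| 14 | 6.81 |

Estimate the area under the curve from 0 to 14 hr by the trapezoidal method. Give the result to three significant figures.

Trapezoidal AUC_0→14:
  [0→6]: (20.33+12.73)/2 × 6 = 99.18
  [6→10]: (12.73+9.31)/2 × 4 = 44.08
  [10→12]: (9.31+7.96)/2 × 2 = 17.27
  [12→14]: (7.96+6.81)/2 × 2 = 14.77
  Sum = 175.3 µg/mL·hr

AUC = 175 µg/mL·hr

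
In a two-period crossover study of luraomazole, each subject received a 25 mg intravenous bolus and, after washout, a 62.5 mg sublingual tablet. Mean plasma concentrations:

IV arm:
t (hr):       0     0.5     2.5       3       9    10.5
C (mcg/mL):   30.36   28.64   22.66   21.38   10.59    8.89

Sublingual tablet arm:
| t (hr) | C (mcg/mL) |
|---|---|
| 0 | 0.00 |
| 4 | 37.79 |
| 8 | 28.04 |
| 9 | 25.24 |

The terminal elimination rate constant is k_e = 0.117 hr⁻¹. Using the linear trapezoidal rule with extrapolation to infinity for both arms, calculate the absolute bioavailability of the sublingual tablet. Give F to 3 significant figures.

F = 0.682

Trapezoidal AUC_0→10.5 (IV):
  [0→0.5]: (30.36+28.64)/2 × 0.5 = 14.75
  [0.5→2.5]: (28.64+22.66)/2 × 2 = 51.3
  [2.5→3]: (22.66+21.38)/2 × 0.5 = 11.01
  [3→9]: (21.38+10.59)/2 × 6 = 95.91
  [9→10.5]: (10.59+8.89)/2 × 1.5 = 14.61
  Sum = 187.58 mcg/mL·hr
IV tail: 8.89/0.117 = 75.983; AUC_iv,0→∞ = 187.58 + 75.983 = 263.563 mcg/mL·hr
Trapezoidal AUC_0→9 (sublingual tablet):
  [0→4]: (0.00+37.79)/2 × 4 = 75.58
  [4→8]: (37.79+28.04)/2 × 4 = 131.66
  [8→9]: (28.04+25.24)/2 × 1 = 26.64
  Sum = 233.88 mcg/mL·hr
sublingual tablet tail: 25.24/0.117 = 215.726; AUC_ev,0→∞ = 233.88 + 215.726 = 449.606 mcg/mL·hr
F = (AUC_ev/D_ev)/(AUC_iv/D_iv) = (449.606/62.5)/(263.563/25) = 7.193696/10.54252 = 0.6824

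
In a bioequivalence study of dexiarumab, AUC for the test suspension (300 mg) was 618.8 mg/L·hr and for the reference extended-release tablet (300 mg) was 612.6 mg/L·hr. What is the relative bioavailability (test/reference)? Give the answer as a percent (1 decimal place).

F_rel = (AUC_test/D_test) / (AUC_ref/D_ref)
      = (618.8/300) / (612.6/300)
      = 2.06267 / 2.042 = 1.0101 = 101.01%

F_rel = 101.0%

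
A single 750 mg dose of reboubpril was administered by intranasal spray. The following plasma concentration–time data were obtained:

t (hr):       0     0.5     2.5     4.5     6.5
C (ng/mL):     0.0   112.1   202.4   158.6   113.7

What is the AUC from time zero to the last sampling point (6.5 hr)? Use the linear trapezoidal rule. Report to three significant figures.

AUC = 976 ng/mL·hr

Trapezoidal AUC_0→6.5:
  [0→0.5]: (0.0+112.1)/2 × 0.5 = 28.025
  [0.5→2.5]: (112.1+202.4)/2 × 2 = 314.5
  [2.5→4.5]: (202.4+158.6)/2 × 2 = 361.0
  [4.5→6.5]: (158.6+113.7)/2 × 2 = 272.3
  Sum = 975.825 ng/mL·hr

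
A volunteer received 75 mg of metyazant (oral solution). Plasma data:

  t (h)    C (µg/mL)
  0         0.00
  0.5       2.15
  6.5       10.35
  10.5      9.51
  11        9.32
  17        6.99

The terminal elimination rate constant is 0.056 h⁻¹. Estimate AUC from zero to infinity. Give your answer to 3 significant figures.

Trapezoidal AUC_0→17:
  [0→0.5]: (0.00+2.15)/2 × 0.5 = 0.5375
  [0.5→6.5]: (2.15+10.35)/2 × 6 = 37.5
  [6.5→10.5]: (10.35+9.51)/2 × 4 = 39.72
  [10.5→11]: (9.51+9.32)/2 × 0.5 = 4.7075
  [11→17]: (9.32+6.99)/2 × 6 = 48.93
  Sum = 131.395 µg/mL·h
Extrapolated tail: C_last / k_e = 6.99 / 0.056 = 124.821
AUC_0→∞ = 131.395 + 124.821 = 256.216 µg/mL·h

AUC = 256 µg/mL·h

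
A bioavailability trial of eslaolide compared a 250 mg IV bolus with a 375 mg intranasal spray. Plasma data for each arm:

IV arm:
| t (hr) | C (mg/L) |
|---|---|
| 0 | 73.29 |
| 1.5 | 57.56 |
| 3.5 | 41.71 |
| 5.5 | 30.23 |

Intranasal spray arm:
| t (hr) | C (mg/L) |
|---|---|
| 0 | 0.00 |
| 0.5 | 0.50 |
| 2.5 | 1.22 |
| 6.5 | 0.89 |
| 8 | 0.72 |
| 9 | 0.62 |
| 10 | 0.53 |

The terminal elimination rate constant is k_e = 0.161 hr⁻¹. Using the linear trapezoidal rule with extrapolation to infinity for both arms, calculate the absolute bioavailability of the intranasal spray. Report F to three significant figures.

F = 0.0172

Trapezoidal AUC_0→5.5 (IV):
  [0→1.5]: (73.29+57.56)/2 × 1.5 = 98.1375
  [1.5→3.5]: (57.56+41.71)/2 × 2 = 99.27
  [3.5→5.5]: (41.71+30.23)/2 × 2 = 71.94
  Sum = 269.3475 mg/L·hr
IV tail: 30.23/0.161 = 187.764; AUC_iv,0→∞ = 269.3475 + 187.764 = 457.1115 mg/L·hr
Trapezoidal AUC_0→10 (intranasal spray):
  [0→0.5]: (0.00+0.50)/2 × 0.5 = 0.125
  [0.5→2.5]: (0.50+1.22)/2 × 2 = 1.72
  [2.5→6.5]: (1.22+0.89)/2 × 4 = 4.22
  [6.5→8]: (0.89+0.72)/2 × 1.5 = 1.2075
  [8→9]: (0.72+0.62)/2 × 1 = 0.67
  [9→10]: (0.62+0.53)/2 × 1 = 0.575
  Sum = 8.5175 mg/L·hr
intranasal spray tail: 0.53/0.161 = 3.292; AUC_ev,0→∞ = 8.5175 + 3.292 = 11.8095 mg/L·hr
F = (AUC_ev/D_ev)/(AUC_iv/D_iv) = (11.8095/375)/(457.1115/250) = 0.031492/1.828446 = 0.0172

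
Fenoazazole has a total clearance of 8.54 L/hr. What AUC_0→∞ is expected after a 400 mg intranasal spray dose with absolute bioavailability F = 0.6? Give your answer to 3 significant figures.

AUC_0→∞ = F × Dose / CL
        = 0.6 × 400 / 8.54 = 28.103 mg/L·hr

AUC = 28.1 mg/L·hr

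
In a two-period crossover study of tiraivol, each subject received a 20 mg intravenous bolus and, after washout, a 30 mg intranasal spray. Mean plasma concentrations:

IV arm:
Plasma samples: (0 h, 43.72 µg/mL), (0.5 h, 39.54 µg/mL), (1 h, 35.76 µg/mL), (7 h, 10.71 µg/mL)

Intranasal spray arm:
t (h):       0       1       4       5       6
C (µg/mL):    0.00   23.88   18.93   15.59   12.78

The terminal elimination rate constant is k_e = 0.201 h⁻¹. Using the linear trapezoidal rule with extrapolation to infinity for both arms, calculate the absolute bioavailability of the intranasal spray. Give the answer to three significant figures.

F = 0.491

Trapezoidal AUC_0→7 (IV):
  [0→0.5]: (43.72+39.54)/2 × 0.5 = 20.815
  [0.5→1]: (39.54+35.76)/2 × 0.5 = 18.825
  [1→7]: (35.76+10.71)/2 × 6 = 139.41
  Sum = 179.05 µg/mL·h
IV tail: 10.71/0.201 = 53.284; AUC_iv,0→∞ = 179.05 + 53.284 = 232.334 µg/mL·h
Trapezoidal AUC_0→6 (intranasal spray):
  [0→1]: (0.00+23.88)/2 × 1 = 11.94
  [1→4]: (23.88+18.93)/2 × 3 = 64.215
  [4→5]: (18.93+15.59)/2 × 1 = 17.26
  [5→6]: (15.59+12.78)/2 × 1 = 14.185
  Sum = 107.6 µg/mL·h
intranasal spray tail: 12.78/0.201 = 63.582; AUC_ev,0→∞ = 107.6 + 63.582 = 171.182 µg/mL·h
F = (AUC_ev/D_ev)/(AUC_iv/D_iv) = (171.182/30)/(232.334/20) = 5.70607/11.6167 = 0.4912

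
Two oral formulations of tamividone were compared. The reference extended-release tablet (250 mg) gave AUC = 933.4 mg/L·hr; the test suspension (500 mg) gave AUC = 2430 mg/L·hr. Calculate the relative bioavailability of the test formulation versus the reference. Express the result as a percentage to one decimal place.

F_rel = (AUC_test/D_test) / (AUC_ref/D_ref)
      = (2430/500) / (933.4/250)
      = 4.86 / 3.7336 = 1.3017 = 130.17%

F_rel = 130.2%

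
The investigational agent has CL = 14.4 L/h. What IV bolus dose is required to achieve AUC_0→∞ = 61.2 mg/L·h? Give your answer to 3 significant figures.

Dose = 881 mg

Dose_iv = CL × AUC_0→∞
     = 14.4 × 61.2 = 881.28 mg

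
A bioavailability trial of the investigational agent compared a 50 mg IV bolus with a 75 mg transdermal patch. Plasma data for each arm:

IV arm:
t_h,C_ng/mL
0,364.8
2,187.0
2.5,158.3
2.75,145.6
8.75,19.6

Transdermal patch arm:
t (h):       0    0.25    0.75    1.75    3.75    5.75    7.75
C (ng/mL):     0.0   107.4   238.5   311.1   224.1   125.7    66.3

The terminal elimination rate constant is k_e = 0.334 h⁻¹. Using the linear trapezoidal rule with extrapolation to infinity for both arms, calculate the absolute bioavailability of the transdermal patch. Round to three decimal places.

Trapezoidal AUC_0→8.75 (IV):
  [0→2]: (364.8+187.0)/2 × 2 = 551.8
  [2→2.5]: (187.0+158.3)/2 × 0.5 = 86.325
  [2.5→2.75]: (158.3+145.6)/2 × 0.25 = 37.9875
  [2.75→8.75]: (145.6+19.6)/2 × 6 = 495.6
  Sum = 1171.7125 ng/mL·h
IV tail: 19.6/0.334 = 58.683; AUC_iv,0→∞ = 1171.7125 + 58.683 = 1230.3955 ng/mL·h
Trapezoidal AUC_0→7.75 (transdermal patch):
  [0→0.25]: (0.0+107.4)/2 × 0.25 = 13.425
  [0.25→0.75]: (107.4+238.5)/2 × 0.5 = 86.475
  [0.75→1.75]: (238.5+311.1)/2 × 1 = 274.8
  [1.75→3.75]: (311.1+224.1)/2 × 2 = 535.2
  [3.75→5.75]: (224.1+125.7)/2 × 2 = 349.8
  [5.75→7.75]: (125.7+66.3)/2 × 2 = 192.0
  Sum = 1451.7 ng/mL·h
transdermal patch tail: 66.3/0.334 = 198.503; AUC_ev,0→∞ = 1451.7 + 198.503 = 1650.203 ng/mL·h
F = (AUC_ev/D_ev)/(AUC_iv/D_iv) = (1650.203/75)/(1230.3955/50) = 22.0027/24.60791 = 0.8941

F = 0.894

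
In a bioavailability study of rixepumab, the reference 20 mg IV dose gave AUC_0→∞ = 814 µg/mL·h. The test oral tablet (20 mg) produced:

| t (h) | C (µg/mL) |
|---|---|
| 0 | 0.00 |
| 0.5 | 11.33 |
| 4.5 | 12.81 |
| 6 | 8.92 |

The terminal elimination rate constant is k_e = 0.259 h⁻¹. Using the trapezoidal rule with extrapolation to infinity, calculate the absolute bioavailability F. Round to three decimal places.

Trapezoidal AUC_0→6 (oral tablet):
  [0→0.5]: (0.00+11.33)/2 × 0.5 = 2.8325
  [0.5→4.5]: (11.33+12.81)/2 × 4 = 48.28
  [4.5→6]: (12.81+8.92)/2 × 1.5 = 16.2975
  Sum = 67.41 µg/mL·h
Tail: C_last/k_e = 8.92/0.259 = 34.440
AUC_0→∞ (oral tablet) = 67.41 + 34.440 = 101.85 µg/mL·h
F = (AUC_ev/D_ev)/(AUC_iv/D_iv) = (101.85/20)/(814/20) = 5.0925/40.7 = 0.1251

F = 0.125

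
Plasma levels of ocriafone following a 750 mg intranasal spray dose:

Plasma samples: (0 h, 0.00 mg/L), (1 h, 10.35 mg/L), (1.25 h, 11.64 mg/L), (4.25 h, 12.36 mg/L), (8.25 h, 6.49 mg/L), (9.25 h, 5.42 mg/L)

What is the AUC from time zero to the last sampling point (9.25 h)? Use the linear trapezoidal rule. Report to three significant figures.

Trapezoidal AUC_0→9.25:
  [0→1]: (0.00+10.35)/2 × 1 = 5.175
  [1→1.25]: (10.35+11.64)/2 × 0.25 = 2.74875
  [1.25→4.25]: (11.64+12.36)/2 × 3 = 36.0
  [4.25→8.25]: (12.36+6.49)/2 × 4 = 37.7
  [8.25→9.25]: (6.49+5.42)/2 × 1 = 5.955
  Sum = 87.57875 mg/L·h

AUC = 87.6 mg/L·h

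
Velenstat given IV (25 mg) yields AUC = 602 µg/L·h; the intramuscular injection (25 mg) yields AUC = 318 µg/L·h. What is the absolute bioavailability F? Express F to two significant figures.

F = (AUC_ev / D_ev) / (AUC_iv / D_iv)
  = (318/25) / (602/25)
  = 12.72 / 24.08 = 0.5282

F = 0.53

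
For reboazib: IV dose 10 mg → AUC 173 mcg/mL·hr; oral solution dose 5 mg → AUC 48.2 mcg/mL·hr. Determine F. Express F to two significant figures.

F = 0.56

F = (AUC_ev / D_ev) / (AUC_iv / D_iv)
  = (48.2/5) / (173/10)
  = 9.64 / 17.3 = 0.5572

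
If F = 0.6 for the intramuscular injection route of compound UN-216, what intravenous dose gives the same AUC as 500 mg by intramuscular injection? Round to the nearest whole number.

D_iv = 300 mg

Systemic exposure from an extravascular dose = F × D_ev, so the equivalent IV dose is F × D_ev.
D_iv = F × D_ev = 0.6 × 500 = 300 mg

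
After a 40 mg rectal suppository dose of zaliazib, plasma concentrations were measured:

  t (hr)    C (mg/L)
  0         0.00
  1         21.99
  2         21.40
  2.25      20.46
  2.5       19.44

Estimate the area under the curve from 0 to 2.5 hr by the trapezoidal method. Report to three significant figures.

Trapezoidal AUC_0→2.5:
  [0→1]: (0.00+21.99)/2 × 1 = 10.995
  [1→2]: (21.99+21.40)/2 × 1 = 21.695
  [2→2.25]: (21.40+20.46)/2 × 0.25 = 5.2325
  [2.25→2.5]: (20.46+19.44)/2 × 0.25 = 4.9875
  Sum = 42.91 mg/L·hr

AUC = 42.9 mg/L·hr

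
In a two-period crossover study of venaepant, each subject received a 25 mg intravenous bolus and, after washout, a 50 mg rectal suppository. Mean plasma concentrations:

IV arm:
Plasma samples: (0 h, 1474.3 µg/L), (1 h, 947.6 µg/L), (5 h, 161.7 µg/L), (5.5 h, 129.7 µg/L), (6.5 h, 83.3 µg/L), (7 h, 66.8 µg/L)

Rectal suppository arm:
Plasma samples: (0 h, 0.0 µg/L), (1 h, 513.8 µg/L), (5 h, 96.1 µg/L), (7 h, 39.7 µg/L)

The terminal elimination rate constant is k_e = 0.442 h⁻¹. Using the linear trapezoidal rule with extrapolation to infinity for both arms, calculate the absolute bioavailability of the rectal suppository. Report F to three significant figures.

F = 0.224

Trapezoidal AUC_0→7 (IV):
  [0→1]: (1474.3+947.6)/2 × 1 = 1210.95
  [1→5]: (947.6+161.7)/2 × 4 = 2218.6
  [5→5.5]: (161.7+129.7)/2 × 0.5 = 72.85
  [5.5→6.5]: (129.7+83.3)/2 × 1 = 106.5
  [6.5→7]: (83.3+66.8)/2 × 0.5 = 37.525
  Sum = 3646.425 µg/L·h
IV tail: 66.8/0.442 = 151.131; AUC_iv,0→∞ = 3646.425 + 151.131 = 3797.556 µg/L·h
Trapezoidal AUC_0→7 (rectal suppository):
  [0→1]: (0.0+513.8)/2 × 1 = 256.9
  [1→5]: (513.8+96.1)/2 × 4 = 1219.8
  [5→7]: (96.1+39.7)/2 × 2 = 135.8
  Sum = 1612.5 µg/L·h
rectal suppository tail: 39.7/0.442 = 89.819; AUC_ev,0→∞ = 1612.5 + 89.819 = 1702.319 µg/L·h
F = (AUC_ev/D_ev)/(AUC_iv/D_iv) = (1702.319/50)/(3797.556/25) = 34.04638/151.90224 = 0.2241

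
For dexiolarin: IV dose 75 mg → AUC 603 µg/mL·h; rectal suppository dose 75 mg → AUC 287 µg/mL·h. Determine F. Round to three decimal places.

F = (AUC_ev / D_ev) / (AUC_iv / D_iv)
  = (287/75) / (603/75)
  = 3.82667 / 8.04 = 0.4760

F = 0.476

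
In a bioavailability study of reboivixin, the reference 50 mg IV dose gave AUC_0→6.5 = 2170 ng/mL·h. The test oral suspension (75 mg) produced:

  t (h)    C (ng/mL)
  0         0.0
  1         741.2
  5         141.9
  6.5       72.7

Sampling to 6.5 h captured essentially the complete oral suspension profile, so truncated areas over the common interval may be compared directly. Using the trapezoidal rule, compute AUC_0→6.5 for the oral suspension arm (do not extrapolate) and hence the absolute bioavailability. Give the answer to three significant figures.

F = 0.706

Trapezoidal AUC_0→6.5 (oral suspension):
  [0→1]: (0.0+741.2)/2 × 1 = 370.6
  [1→5]: (741.2+141.9)/2 × 4 = 1766.2
  [5→6.5]: (141.9+72.7)/2 × 1.5 = 160.95
  Sum = 2297.75 ng/mL·h
F = (AUC_ev/D_ev)/(AUC_iv/D_iv) = (2297.75/75)/(2170/50) = 30.6367/43.4 = 0.7059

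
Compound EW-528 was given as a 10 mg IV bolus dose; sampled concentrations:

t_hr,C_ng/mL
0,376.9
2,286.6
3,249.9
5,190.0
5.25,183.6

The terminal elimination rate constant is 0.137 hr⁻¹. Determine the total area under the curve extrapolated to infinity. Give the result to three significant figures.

Trapezoidal AUC_0→5.25:
  [0→2]: (376.9+286.6)/2 × 2 = 663.5
  [2→3]: (286.6+249.9)/2 × 1 = 268.25
  [3→5]: (249.9+190.0)/2 × 2 = 439.9
  [5→5.25]: (190.0+183.6)/2 × 0.25 = 46.7
  Sum = 1418.35 ng/mL·hr
Extrapolated tail: C_last / k_e = 183.6 / 0.137 = 1340.146
AUC_0→∞ = 1418.35 + 1340.146 = 2758.496 ng/mL·hr

AUC = 2760 ng/mL·hr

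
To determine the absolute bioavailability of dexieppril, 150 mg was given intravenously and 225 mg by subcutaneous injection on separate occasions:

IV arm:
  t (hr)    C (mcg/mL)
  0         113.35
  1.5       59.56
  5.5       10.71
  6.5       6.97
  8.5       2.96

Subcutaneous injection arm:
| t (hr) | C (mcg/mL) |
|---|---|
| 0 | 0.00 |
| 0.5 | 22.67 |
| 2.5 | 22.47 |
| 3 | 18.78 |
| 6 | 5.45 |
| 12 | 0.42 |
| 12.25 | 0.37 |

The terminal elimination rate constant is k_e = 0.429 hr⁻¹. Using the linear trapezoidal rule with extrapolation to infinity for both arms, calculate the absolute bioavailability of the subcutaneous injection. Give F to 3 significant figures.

F = 0.261

Trapezoidal AUC_0→8.5 (IV):
  [0→1.5]: (113.35+59.56)/2 × 1.5 = 129.6825
  [1.5→5.5]: (59.56+10.71)/2 × 4 = 140.54
  [5.5→6.5]: (10.71+6.97)/2 × 1 = 8.84
  [6.5→8.5]: (6.97+2.96)/2 × 2 = 9.93
  Sum = 288.9925 mcg/mL·hr
IV tail: 2.96/0.429 = 6.900; AUC_iv,0→∞ = 288.9925 + 6.900 = 295.8925 mcg/mL·hr
Trapezoidal AUC_0→12.25 (subcutaneous injection):
  [0→0.5]: (0.00+22.67)/2 × 0.5 = 5.6675
  [0.5→2.5]: (22.67+22.47)/2 × 2 = 45.14
  [2.5→3]: (22.47+18.78)/2 × 0.5 = 10.3125
  [3→6]: (18.78+5.45)/2 × 3 = 36.345
  [6→12]: (5.45+0.42)/2 × 6 = 17.61
  [12→12.25]: (0.42+0.37)/2 × 0.25 = 0.09875
  Sum = 115.17375 mcg/mL·hr
subcutaneous injection tail: 0.37/0.429 = 0.862; AUC_ev,0→∞ = 115.17375 + 0.862 = 116.03575 mcg/mL·hr
F = (AUC_ev/D_ev)/(AUC_iv/D_iv) = (116.03575/225)/(295.8925/150) = 0.515714/1.97262 = 0.2614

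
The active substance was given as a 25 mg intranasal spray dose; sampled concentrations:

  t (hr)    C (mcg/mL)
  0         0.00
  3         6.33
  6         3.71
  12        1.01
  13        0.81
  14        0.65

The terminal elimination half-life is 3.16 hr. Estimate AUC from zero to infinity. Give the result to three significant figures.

Trapezoidal AUC_0→14:
  [0→3]: (0.00+6.33)/2 × 3 = 9.495
  [3→6]: (6.33+3.71)/2 × 3 = 15.06
  [6→12]: (3.71+1.01)/2 × 6 = 14.16
  [12→13]: (1.01+0.81)/2 × 1 = 0.91
  [13→14]: (0.81+0.65)/2 × 1 = 0.73
  Sum = 40.355 mcg/mL·hr
k_e = ln2 / t½ = 0.693147 / 3.16 = 0.2194 hr^-1
Extrapolated tail: C_last / k_e = 0.65 / 0.2194 = 2.963
AUC_0→∞ = 40.355 + 2.963 = 43.318 mcg/mL·hr

AUC = 43.3 mcg/mL·hr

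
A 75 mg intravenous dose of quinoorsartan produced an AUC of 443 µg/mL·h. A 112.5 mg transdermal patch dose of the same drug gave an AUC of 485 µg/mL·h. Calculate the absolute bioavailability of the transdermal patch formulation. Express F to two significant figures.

F = 0.73

F = (AUC_ev / D_ev) / (AUC_iv / D_iv)
  = (485/112.5) / (443/75)
  = 4.31111 / 5.90667 = 0.7299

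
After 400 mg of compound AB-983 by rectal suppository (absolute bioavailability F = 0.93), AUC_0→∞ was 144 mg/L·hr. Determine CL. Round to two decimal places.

CL = 2.58 L/hr

CL = F × Dose / AUC_0→∞
   = 0.93 × 400 / 144 = 2.58333 L/hr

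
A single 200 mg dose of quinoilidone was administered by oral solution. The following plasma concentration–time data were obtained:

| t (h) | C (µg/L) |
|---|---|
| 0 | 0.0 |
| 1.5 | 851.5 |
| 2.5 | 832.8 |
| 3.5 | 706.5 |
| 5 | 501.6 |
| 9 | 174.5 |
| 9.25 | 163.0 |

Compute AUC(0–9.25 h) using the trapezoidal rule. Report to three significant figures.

AUC = 4550 µg/L·h

Trapezoidal AUC_0→9.25:
  [0→1.5]: (0.0+851.5)/2 × 1.5 = 638.625
  [1.5→2.5]: (851.5+832.8)/2 × 1 = 842.15
  [2.5→3.5]: (832.8+706.5)/2 × 1 = 769.65
  [3.5→5]: (706.5+501.6)/2 × 1.5 = 906.075
  [5→9]: (501.6+174.5)/2 × 4 = 1352.2
  [9→9.25]: (174.5+163.0)/2 × 0.25 = 42.1875
  Sum = 4550.8875 µg/L·h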